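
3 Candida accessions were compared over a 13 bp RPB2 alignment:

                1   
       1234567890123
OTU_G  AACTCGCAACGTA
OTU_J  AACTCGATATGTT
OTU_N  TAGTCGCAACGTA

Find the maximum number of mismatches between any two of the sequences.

6

Pairwise Hamming distances:
  OTU_G vs OTU_J: 4
  OTU_G vs OTU_N: 2
  OTU_J vs OTU_N: 6
The largest is 6, between OTU_J and OTU_N.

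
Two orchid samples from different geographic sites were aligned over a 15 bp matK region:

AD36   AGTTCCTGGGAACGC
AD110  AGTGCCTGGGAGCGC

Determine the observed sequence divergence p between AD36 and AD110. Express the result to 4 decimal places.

The sequences differ at positions 4 (T/G), 12 (A/G).
There are 2 differences over 15 sites, so p = 2/15 = 0.1333.

0.1333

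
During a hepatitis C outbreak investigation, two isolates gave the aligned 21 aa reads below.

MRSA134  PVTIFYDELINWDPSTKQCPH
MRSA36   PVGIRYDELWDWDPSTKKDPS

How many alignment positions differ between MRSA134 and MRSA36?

The sequences differ at positions 3 (T/G), 5 (F/R), 10 (I/W), 11 (N/D), 18 (Q/K), 19 (C/D), 21 (H/S).
That gives 7 mismatches out of 21 aligned sites, so the Hamming distance is 7.

7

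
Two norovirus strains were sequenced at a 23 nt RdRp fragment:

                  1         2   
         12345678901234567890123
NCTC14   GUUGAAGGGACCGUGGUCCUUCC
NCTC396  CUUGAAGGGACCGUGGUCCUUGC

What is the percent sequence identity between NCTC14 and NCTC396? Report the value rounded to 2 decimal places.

Differing sites — 1:G/C; 22:C/G.
21 of the 23 sites match, so the percent identity is 21/23 × 100 = 91.30%.

91.30%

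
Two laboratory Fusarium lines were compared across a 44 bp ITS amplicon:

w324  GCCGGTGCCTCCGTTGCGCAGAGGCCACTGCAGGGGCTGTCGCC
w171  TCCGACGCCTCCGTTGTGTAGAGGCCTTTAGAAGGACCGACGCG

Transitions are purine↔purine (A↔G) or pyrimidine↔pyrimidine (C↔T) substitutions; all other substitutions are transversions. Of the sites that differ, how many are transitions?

Differing sites — 1:G/T (Tv); 5:G/A (Ti); 6:T/C (Ti); 17:C/T (Ti); 19:C/T (Ti); 27:A/T (Tv); 28:C/T (Ti); 30:G/A (Ti); 31:C/G (Tv); 33:G/A (Ti); 36:G/A (Ti); 38:T/C (Ti); 40:T/A (Tv); 44:C/G (Tv).
Of the 14 differences, 9 transitions and 5 transversions, so the answer is 9.

9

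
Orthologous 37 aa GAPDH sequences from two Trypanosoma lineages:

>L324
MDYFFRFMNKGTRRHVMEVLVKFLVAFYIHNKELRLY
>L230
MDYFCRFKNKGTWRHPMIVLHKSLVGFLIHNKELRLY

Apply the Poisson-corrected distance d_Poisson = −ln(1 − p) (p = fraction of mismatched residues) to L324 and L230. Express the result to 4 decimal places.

0.2787

Mismatches occur at site 5 (F↔C), site 8 (M↔K), site 13 (R↔W), site 16 (V↔P), site 18 (E↔I), site 21 (V↔H), site 23 (F↔S), site 26 (A↔G), site 28 (Y↔L).
p = 9/37 = 0.243243.
d = −ln(1 − 0.243243) = −ln(0.756757) = 0.2787.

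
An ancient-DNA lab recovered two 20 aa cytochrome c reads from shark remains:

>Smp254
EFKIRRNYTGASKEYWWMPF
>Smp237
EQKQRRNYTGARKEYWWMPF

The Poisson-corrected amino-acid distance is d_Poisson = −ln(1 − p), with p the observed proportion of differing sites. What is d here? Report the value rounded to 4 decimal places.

0.1625

Mismatches occur at site 2 (F↔Q), site 4 (I↔Q), site 12 (S↔R).
p = 3/20 = 0.150000.
d = −ln(1 − 0.150000) = −ln(0.850000) = 0.1625.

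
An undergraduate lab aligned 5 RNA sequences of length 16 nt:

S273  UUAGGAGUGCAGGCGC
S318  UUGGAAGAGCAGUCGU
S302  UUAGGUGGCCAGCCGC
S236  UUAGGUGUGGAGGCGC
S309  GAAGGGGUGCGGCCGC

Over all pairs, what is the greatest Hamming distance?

9

Pairwise Hamming distances:
  S273 vs S318: 5
  S273 vs S302: 4
  S273 vs S236: 2
  S273 vs S309: 5
  S318 vs S302: 7
  S318 vs S236: 7
  S318 vs S309: 9
  S302 vs S236: 4
  S302 vs S309: 6
  S236 vs S309: 6
The largest is 9, between S318 and S309.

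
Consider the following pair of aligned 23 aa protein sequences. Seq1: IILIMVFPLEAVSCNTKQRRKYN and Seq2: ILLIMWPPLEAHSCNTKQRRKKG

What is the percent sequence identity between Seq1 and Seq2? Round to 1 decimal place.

Differing sites — 2:I/L; 6:V/W; 7:F/P; 12:V/H; 22:Y/K; 23:N/G.
17 of the 23 sites match, so the percent identity is 17/23 × 100 = 73.9%.

73.9%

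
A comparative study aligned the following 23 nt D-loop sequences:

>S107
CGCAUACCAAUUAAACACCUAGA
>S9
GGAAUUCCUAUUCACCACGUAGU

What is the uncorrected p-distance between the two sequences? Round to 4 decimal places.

0.3478

Mismatches occur at site 1 (C/G), site 3 (C/A), site 6 (A/U), site 9 (A/U), site 13 (A/C), site 15 (A/C), site 19 (C/G), site 23 (A/U).
There are 8 differences over 23 sites, so p = 8/23 = 0.3478.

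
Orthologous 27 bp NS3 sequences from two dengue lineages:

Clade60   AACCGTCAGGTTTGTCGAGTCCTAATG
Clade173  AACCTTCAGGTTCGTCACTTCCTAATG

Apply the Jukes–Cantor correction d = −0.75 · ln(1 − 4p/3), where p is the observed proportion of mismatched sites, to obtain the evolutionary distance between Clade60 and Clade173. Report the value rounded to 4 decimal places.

The sequences differ at positions 5 (G/T), 13 (T/C), 17 (G/A), 18 (A/C), 19 (G/T).
p = 5/27 = 0.185185.
d = −0.75 · ln(1 − (4/3)·0.185185) = −0.75 · ln(0.753087) = −0.75 · (-0.283575) = 0.2127.

0.2127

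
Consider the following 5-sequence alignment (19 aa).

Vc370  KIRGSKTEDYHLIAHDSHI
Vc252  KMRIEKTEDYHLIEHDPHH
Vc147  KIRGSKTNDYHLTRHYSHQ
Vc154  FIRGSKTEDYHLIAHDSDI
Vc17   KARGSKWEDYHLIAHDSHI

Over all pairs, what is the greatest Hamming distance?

9

Pairwise Hamming distances:
  Vc370 vs Vc252: 6
  Vc370 vs Vc147: 5
  Vc370 vs Vc154: 2
  Vc370 vs Vc17: 2
  Vc252 vs Vc147: 9
  Vc252 vs Vc154: 8
  Vc252 vs Vc17: 7
  Vc147 vs Vc154: 7
  Vc147 vs Vc17: 7
  Vc154 vs Vc17: 4
The largest is 9, between Vc252 and Vc147.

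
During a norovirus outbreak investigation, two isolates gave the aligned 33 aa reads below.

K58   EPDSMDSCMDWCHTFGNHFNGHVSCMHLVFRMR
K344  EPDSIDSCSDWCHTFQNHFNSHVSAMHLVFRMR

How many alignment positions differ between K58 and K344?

The sequences differ at positions 5 (M/I), 9 (M/S), 16 (G/Q), 21 (G/S), 25 (C/A).
That gives 5 mismatches out of 33 aligned sites, so the Hamming distance is 5.

5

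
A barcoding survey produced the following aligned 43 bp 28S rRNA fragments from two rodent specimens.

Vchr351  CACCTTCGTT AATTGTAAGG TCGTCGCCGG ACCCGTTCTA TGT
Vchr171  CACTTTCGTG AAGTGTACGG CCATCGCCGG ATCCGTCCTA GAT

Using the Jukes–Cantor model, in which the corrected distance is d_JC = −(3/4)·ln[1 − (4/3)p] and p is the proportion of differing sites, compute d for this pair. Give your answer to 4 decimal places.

0.2784

Differing sites — 4:C/T; 10:T/G; 13:T/G; 18:A/C; 21:T/C; 23:G/A; 32:C/T; 37:T/C; 41:T/G; 42:G/A.
p = 10/43 = 0.232558.
d = −0.75 · ln(1 − (4/3)·0.232558) = −0.75 · ln(0.689923) = −0.75 · (-0.371175) = 0.2784.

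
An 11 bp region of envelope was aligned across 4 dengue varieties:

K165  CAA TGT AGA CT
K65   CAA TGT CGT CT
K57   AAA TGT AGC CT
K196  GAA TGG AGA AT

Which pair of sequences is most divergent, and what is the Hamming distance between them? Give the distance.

Pairwise Hamming distances:
  K165 vs K65: 2
  K165 vs K57: 2
  K165 vs K196: 3
  K65 vs K57: 3
  K65 vs K196: 5
  K57 vs K196: 4
The largest is 5, between K65 and K196.

5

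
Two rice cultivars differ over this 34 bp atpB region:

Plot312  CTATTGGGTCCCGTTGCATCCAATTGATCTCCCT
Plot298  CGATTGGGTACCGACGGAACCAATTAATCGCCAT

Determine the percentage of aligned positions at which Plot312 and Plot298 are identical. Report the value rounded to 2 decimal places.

73.53%

Differing sites — 2:T/G; 10:C/A; 14:T/A; 15:T/C; 17:C/G; 19:T/A; 26:G/A; 30:T/G; 33:C/A.
25 of the 34 sites match, so the percent identity is 25/34 × 100 = 73.53%.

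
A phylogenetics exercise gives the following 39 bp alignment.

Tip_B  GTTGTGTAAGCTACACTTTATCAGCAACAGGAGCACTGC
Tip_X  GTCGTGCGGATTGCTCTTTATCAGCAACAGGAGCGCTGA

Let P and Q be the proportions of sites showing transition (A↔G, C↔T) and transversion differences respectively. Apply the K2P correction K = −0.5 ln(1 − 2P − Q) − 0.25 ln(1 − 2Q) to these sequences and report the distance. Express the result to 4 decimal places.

0.3366

Mismatches occur at site 3 (T→C, transition), site 7 (T→C, transition), site 8 (A→G, transition), site 9 (A→G, transition), site 10 (G→A, transition), site 11 (C→T, transition), site 13 (A→G, transition), site 15 (A→T, transversion), site 35 (A→G, transition), site 39 (C→A, transversion).
Of the 10 differences, 8 transitions and 2 transversions over 39 sites: P = 8/39 = 0.205128, Q = 2/39 = 0.051282.
d = −0.5·ln(0.538462) − 0.25·ln(0.897436) = −0.5·(-0.619038) − 0.25·(-0.108213) = 0.3366.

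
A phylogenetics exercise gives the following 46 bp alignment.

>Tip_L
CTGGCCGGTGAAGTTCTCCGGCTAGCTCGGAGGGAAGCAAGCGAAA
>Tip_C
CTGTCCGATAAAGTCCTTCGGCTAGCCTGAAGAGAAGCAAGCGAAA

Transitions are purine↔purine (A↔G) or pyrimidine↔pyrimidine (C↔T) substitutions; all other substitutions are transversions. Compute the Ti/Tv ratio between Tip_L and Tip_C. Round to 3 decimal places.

8.000

Differing sites — 4:G/T (Tv); 8:G/A (Ti); 10:G/A (Ti); 15:T/C (Ti); 18:C/T (Ti); 27:T/C (Ti); 28:C/T (Ti); 30:G/A (Ti); 33:G/A (Ti).
Of the 9 differences, 8 transitions and 1 transversion, so Ti/Tv = 8/1 = 8.000.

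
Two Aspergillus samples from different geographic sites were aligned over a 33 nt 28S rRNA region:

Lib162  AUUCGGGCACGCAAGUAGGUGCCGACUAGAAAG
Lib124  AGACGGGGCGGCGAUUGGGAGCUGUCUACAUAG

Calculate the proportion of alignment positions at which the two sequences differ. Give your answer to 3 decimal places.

0.394

Mismatches occur at site 2 (U→G), site 3 (U→A), site 8 (C→G), site 9 (A→C), site 10 (C→G), site 13 (A→G), site 15 (G→U), site 17 (A→G), site 20 (U→A), site 23 (C→U), site 25 (A→U), site 29 (G→C), site 31 (A→U).
There are 13 differences over 33 sites, so p = 13/33 = 0.394.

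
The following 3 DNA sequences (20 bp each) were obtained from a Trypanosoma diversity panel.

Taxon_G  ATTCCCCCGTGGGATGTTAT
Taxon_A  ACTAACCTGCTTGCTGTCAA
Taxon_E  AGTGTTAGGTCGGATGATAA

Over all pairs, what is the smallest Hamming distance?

9

Pairwise Hamming distances:
  Taxon_G vs Taxon_A: 10
  Taxon_G vs Taxon_E: 9
  Taxon_A vs Taxon_E: 12
The smallest is 9, between Taxon_G and Taxon_E.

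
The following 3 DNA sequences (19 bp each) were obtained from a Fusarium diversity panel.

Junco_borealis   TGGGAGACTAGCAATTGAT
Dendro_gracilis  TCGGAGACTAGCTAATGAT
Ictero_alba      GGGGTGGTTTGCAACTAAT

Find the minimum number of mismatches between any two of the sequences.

Pairwise Hamming distances:
  Junco_borealis vs Dendro_gracilis: 3
  Junco_borealis vs Ictero_alba: 7
  Dendro_gracilis vs Ictero_alba: 9
The smallest is 3, between Junco_borealis and Dendro_gracilis.

3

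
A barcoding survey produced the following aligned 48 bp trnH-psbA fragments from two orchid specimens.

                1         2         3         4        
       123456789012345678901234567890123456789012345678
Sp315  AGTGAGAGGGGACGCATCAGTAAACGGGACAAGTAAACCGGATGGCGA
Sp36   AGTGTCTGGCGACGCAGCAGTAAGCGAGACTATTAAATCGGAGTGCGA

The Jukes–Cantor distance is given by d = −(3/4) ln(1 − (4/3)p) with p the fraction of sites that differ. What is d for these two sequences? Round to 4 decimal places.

Differing sites — 5:A/T; 6:G/C; 7:A/T; 10:G/C; 17:T/G; 24:A/G; 27:G/A; 31:A/T; 33:G/T; 38:C/T; 43:T/G; 44:G/T.
p = 12/48 = 0.250000.
d = −0.75 · ln(1 − (4/3)·0.250000) = −0.75 · ln(0.666667) = −0.75 · (-0.405465) = 0.3041.

0.3041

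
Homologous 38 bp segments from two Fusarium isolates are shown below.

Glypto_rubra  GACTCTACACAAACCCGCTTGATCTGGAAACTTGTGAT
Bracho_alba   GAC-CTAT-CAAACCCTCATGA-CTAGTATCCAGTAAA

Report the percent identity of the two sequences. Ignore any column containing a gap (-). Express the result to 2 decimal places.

Excluding the 3 gap columns leaves 35 comparable sites.
Differing sites — 8:C/T; 17:G/T; 19:T/A; 26:G/A; 28:A/T; 30:A/T; 32:T/C; 33:T/A; 36:G/A; 38:T/A.
25 of the 35 comparable sites match, so the percent identity is 25/35 × 100 = 71.43%.

71.43%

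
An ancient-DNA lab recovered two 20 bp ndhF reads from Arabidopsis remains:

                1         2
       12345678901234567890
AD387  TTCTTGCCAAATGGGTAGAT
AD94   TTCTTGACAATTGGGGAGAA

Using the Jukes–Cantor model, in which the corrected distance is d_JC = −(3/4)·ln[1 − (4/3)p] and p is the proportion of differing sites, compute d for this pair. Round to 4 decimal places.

The sequences differ at positions 7 (C/A), 11 (A/T), 16 (T/G), 20 (T/A).
p = 4/20 = 0.200000.
d = −0.75 · ln(1 − (4/3)·0.200000) = −0.75 · ln(0.733333) = −0.75 · (-0.310155) = 0.2326.

0.2326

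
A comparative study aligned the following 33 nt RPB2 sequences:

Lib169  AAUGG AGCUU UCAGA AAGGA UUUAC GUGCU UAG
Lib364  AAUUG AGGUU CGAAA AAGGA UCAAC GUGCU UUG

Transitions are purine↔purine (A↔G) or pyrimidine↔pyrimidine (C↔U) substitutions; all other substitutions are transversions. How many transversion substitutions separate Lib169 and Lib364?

Mismatches occur at site 4 (G/U, transversion), site 8 (C/G, transversion), site 11 (U/C, transition), site 12 (C/G, transversion), site 14 (G/A, transition), site 22 (U/C, transition), site 23 (U/A, transversion), site 32 (A/U, transversion).
Of the 8 differences, 3 transitions and 5 transversions, so the answer is 5.

5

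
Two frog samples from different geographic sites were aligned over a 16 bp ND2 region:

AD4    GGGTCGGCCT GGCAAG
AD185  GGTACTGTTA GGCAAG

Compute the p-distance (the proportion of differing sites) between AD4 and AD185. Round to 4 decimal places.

The sequences differ at positions 3 (G/T), 4 (T/A), 6 (G/T), 8 (C/T), 9 (C/T), 10 (T/A).
There are 6 differences over 16 sites, so p = 6/16 = 0.3750.

0.3750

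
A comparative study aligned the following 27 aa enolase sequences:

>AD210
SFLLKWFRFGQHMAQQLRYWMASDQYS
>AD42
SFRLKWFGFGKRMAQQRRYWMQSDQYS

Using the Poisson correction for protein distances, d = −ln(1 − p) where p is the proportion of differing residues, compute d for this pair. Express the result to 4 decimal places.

Mismatches occur at site 3 (L/R), site 8 (R/G), site 11 (Q/K), site 12 (H/R), site 17 (L/R), site 22 (A/Q).
p = 6/27 = 0.222222.
d = −ln(1 − 0.222222) = −ln(0.777778) = 0.2513.

0.2513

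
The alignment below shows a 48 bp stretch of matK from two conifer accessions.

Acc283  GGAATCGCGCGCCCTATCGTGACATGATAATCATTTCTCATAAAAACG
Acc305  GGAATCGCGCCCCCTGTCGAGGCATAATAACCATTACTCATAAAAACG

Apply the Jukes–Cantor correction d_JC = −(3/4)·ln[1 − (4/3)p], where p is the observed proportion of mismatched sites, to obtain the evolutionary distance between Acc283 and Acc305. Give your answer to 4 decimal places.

0.1622

Mismatches occur at site 11 (G→C), site 16 (A→G), site 20 (T→A), site 22 (A→G), site 26 (G→A), site 31 (T→C), site 36 (T→A).
p = 7/48 = 0.145833.
d = −0.75 · ln(1 − (4/3)·0.145833) = −0.75 · ln(0.805556) = −0.75 · (-0.216223) = 0.1622.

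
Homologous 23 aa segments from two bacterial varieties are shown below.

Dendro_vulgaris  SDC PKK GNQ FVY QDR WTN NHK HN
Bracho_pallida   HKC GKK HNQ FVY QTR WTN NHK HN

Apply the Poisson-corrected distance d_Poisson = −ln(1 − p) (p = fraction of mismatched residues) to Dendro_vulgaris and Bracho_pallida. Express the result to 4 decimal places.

0.2451

Differing sites — 1:S/H; 2:D/K; 4:P/G; 7:G/H; 14:D/T.
p = 5/23 = 0.217391.
d = −ln(1 − 0.217391) = −ln(0.782609) = 0.2451.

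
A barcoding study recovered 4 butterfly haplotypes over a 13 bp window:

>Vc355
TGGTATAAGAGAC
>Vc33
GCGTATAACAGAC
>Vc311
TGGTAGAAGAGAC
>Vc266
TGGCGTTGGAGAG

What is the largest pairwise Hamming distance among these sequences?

8

Pairwise Hamming distances:
  Vc355 vs Vc33: 3
  Vc355 vs Vc311: 1
  Vc355 vs Vc266: 5
  Vc33 vs Vc311: 4
  Vc33 vs Vc266: 8
  Vc311 vs Vc266: 6
The largest is 8, between Vc33 and Vc266.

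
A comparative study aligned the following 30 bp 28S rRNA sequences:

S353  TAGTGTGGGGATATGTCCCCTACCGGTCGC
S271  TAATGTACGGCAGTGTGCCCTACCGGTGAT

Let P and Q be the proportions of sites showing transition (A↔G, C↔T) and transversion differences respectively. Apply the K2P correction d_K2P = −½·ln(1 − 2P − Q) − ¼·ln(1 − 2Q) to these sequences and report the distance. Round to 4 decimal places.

Mismatches occur at site 3 (G→A, transition), site 7 (G→A, transition), site 8 (G→C, transversion), site 11 (A→C, transversion), site 12 (T→A, transversion), site 13 (A→G, transition), site 17 (C→G, transversion), site 28 (C→G, transversion), site 29 (G→A, transition), site 30 (C→T, transition).
Of the 10 differences, 5 transitions and 5 transversions over 30 sites: P = 5/30 = 0.166667, Q = 5/30 = 0.166667.
d = −0.5·ln(0.499999) − 0.25·ln(0.666666) = −0.5·(-0.693149) − 0.25·(-0.405466) = 0.4479.

0.4479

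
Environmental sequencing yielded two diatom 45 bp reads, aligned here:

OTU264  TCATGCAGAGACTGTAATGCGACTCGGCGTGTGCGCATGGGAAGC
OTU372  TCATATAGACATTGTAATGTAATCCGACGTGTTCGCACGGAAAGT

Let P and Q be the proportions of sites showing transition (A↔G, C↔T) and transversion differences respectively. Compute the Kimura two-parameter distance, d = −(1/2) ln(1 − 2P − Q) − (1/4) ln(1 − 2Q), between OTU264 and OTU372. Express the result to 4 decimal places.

0.4043

Differing sites — 5:G/A (Ti); 6:C/T (Ti); 10:G/C (Tv); 12:C/T (Ti); 20:C/T (Ti); 21:G/A (Ti); 23:C/T (Ti); 24:T/C (Ti); 27:G/A (Ti); 33:G/T (Tv); 38:T/C (Ti); 41:G/A (Ti); 45:C/T (Ti).
Of the 13 differences, 11 transitions and 2 transversions over 45 sites: P = 11/45 = 0.244444, Q = 2/45 = 0.044444.
d = −0.5·ln(0.466668) − 0.25·ln(0.911112) = −0.5·(-0.762137) − 0.25·(-0.093089) = 0.4043.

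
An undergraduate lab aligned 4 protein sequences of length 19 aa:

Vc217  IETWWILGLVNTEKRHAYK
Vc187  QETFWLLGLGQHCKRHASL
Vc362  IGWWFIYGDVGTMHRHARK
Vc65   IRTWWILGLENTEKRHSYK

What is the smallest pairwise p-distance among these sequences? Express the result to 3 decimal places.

0.158

Pairwise Hamming distances:
  Vc217 vs Vc187: 9
  Vc217 vs Vc362: 9
  Vc217 vs Vc65: 3
  Vc187 vs Vc362: 15
  Vc187 vs Vc65: 11
  Vc362 vs Vc65: 11
The smallest is 3 mismatches, between Vc217 and Vc65; p = 3/19 = 0.158.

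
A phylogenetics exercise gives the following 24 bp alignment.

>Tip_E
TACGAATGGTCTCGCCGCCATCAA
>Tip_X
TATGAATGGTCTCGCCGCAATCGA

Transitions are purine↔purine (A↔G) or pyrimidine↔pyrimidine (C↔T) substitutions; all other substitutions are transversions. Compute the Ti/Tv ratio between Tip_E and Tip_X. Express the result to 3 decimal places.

2.000

Differing sites — 3:C/T (Ti); 19:C/A (Tv); 23:A/G (Ti).
Of the 3 differences, 2 transitions and 1 transversion, so Ti/Tv = 2/1 = 2.000.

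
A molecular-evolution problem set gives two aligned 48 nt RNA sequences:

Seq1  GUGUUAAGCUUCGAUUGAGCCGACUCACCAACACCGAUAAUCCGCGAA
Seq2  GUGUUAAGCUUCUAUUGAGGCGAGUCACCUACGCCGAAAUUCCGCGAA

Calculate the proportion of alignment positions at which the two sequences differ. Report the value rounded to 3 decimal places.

0.146

Mismatches occur at site 13 (G/U), site 20 (C/G), site 24 (C/G), site 30 (A/U), site 33 (A/G), site 38 (U/A), site 40 (A/U).
There are 7 differences over 48 sites, so p = 7/48 = 0.146.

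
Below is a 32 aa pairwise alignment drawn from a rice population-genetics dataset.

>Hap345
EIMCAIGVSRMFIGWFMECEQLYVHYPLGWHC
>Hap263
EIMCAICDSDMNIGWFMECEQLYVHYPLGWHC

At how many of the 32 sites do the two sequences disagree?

The sequences differ at positions 7 (G/C), 8 (V/D), 10 (R/D), 12 (F/N).
That gives 4 mismatches out of 32 aligned sites, so the Hamming distance is 4.

4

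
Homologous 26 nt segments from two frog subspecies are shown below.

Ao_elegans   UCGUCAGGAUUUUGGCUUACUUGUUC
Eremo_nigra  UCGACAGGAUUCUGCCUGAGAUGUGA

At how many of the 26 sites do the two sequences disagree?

8

Differing sites — 4:U/A; 12:U/C; 15:G/C; 18:U/G; 20:C/G; 21:U/A; 25:U/G; 26:C/A.
That gives 8 mismatches out of 26 aligned sites, so the Hamming distance is 8.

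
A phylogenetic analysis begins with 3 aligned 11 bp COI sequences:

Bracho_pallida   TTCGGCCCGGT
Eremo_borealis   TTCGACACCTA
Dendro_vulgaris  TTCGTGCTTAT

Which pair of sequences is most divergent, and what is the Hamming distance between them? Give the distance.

Pairwise Hamming distances:
  Bracho_pallida vs Eremo_borealis: 5
  Bracho_pallida vs Dendro_vulgaris: 5
  Eremo_borealis vs Dendro_vulgaris: 7
The largest is 7, between Eremo_borealis and Dendro_vulgaris.

7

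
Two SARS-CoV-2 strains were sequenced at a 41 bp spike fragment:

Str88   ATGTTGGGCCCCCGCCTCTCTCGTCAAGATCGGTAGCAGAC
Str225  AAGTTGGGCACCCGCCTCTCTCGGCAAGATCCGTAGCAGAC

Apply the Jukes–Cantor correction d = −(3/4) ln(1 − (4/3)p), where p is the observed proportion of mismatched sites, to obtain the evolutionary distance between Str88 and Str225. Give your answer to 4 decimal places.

0.1045

Differing sites — 2:T/A; 10:C/A; 24:T/G; 32:G/C.
p = 4/41 = 0.097561.
d = −0.75 · ln(1 − (4/3)·0.097561) = −0.75 · ln(0.869919) = −0.75 · (-0.139355) = 0.1045.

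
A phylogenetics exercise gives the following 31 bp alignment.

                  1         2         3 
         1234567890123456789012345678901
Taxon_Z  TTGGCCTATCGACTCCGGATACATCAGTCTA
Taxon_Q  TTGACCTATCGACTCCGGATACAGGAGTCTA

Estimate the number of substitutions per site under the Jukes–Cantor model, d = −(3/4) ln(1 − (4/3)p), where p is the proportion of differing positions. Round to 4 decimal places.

The sequences differ at positions 4 (G/A), 24 (T/G), 25 (C/G).
p = 3/31 = 0.096774.
d = −0.75 · ln(1 − (4/3)·0.096774) = −0.75 · ln(0.870968) = −0.75 · (-0.138150) = 0.1036.

0.1036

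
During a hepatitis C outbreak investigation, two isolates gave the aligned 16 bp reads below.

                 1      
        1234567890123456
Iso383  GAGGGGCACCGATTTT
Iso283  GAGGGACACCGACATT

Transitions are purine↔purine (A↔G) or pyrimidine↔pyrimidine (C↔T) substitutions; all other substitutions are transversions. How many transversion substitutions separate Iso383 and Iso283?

1

Mismatches occur at site 6 (G↔A, transition), site 13 (T↔C, transition), site 14 (T↔A, transversion).
Of the 3 differences, 2 transitions and 1 transversion, so the answer is 1.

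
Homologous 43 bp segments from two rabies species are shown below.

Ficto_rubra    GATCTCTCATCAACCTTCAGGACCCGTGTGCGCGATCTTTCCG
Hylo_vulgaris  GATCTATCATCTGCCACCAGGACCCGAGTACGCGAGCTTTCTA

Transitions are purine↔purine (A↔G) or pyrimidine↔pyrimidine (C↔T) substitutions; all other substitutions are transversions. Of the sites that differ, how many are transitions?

The sequences differ at positions 6 (C/A, transversion), 12 (A/T, transversion), 13 (A/G, transition), 16 (T/A, transversion), 17 (T/C, transition), 27 (T/A, transversion), 30 (G/A, transition), 36 (T/G, transversion), 42 (C/T, transition), 43 (G/A, transition).
Of the 10 differences, 5 transitions and 5 transversions, so the answer is 5.

5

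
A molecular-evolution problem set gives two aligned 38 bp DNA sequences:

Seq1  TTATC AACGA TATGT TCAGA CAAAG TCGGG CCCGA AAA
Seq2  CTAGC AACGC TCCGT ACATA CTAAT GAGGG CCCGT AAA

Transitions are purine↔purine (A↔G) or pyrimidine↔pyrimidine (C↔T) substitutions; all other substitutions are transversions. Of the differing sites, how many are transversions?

The sequences differ at positions 1 (T/C, transition), 4 (T/G, transversion), 10 (A/C, transversion), 12 (A/C, transversion), 13 (T/C, transition), 16 (T/A, transversion), 19 (G/T, transversion), 22 (A/T, transversion), 25 (G/T, transversion), 26 (T/G, transversion), 27 (C/A, transversion), 35 (A/T, transversion).
Of the 12 differences, 2 transitions and 10 transversions, so the answer is 10.

10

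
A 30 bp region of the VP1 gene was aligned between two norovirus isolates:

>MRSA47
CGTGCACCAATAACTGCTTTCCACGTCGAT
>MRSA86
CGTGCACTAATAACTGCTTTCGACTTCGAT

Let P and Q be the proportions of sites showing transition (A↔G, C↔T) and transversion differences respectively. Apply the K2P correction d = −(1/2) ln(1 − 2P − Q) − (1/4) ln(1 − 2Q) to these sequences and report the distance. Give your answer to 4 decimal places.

Mismatches occur at site 8 (C→T, transition), site 22 (C→G, transversion), site 25 (G→T, transversion).
Of the 3 differences, 1 transition and 2 transversions over 30 sites: P = 1/30 = 0.033333, Q = 2/30 = 0.066667.
d = −0.5·ln(0.866667) − 0.25·ln(0.866666) = −0.5·(-0.143100) − 0.25·(-0.143102) = 0.1073.

0.1073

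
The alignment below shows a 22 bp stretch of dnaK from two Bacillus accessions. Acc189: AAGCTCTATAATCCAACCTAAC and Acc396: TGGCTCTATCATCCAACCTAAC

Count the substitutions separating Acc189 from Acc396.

Mismatches occur at site 1 (A→T), site 2 (A→G), site 10 (A→C).
That gives 3 mismatches out of 22 aligned sites, so the Hamming distance is 3.

3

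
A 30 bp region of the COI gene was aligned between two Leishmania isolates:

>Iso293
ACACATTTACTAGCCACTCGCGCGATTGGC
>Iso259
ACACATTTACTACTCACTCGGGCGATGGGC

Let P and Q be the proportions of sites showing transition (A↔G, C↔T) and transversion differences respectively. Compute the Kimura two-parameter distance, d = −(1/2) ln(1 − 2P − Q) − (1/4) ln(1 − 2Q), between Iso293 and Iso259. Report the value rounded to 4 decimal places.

Mismatches occur at site 13 (G→C, transversion), site 14 (C→T, transition), site 21 (C→G, transversion), site 27 (T→G, transversion).
Of the 4 differences, 1 transition and 3 transversions over 30 sites: P = 1/30 = 0.033333, Q = 3/30 = 0.100000.
d = −0.5·ln(0.833334) − 0.25·ln(0.800000) = −0.5·(-0.182321) − 0.25·(-0.223144) = 0.1469.

0.1469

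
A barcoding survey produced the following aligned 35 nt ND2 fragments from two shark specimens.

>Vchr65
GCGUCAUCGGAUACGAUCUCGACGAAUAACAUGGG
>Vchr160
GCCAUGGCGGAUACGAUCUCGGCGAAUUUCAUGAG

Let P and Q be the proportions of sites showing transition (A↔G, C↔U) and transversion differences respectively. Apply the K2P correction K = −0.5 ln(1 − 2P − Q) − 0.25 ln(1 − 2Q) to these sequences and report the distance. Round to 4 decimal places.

0.3163

Mismatches occur at site 3 (G/C, transversion), site 4 (U/A, transversion), site 5 (C/U, transition), site 6 (A/G, transition), site 7 (U/G, transversion), site 22 (A/G, transition), site 28 (A/U, transversion), site 29 (A/U, transversion), site 34 (G/A, transition).
Of the 9 differences, 4 transitions and 5 transversions over 35 sites: P = 4/35 = 0.114286, Q = 5/35 = 0.142857.
d = −0.5·ln(0.628571) − 0.25·ln(0.714286) = −0.5·(-0.464306) − 0.25·(-0.336472) = 0.3163.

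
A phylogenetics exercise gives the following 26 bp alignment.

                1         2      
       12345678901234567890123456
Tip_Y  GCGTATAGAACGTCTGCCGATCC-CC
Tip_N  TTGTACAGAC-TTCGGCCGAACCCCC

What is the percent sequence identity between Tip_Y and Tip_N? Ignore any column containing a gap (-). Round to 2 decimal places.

Excluding the 2 gap columns leaves 24 comparable sites.
The sequences differ at positions 1 (G/T), 2 (C/T), 6 (T/C), 10 (A/C), 12 (G/T), 15 (T/G), 21 (T/A).
17 of the 24 comparable sites match, so the percent identity is 17/24 × 100 = 70.83%.

70.83%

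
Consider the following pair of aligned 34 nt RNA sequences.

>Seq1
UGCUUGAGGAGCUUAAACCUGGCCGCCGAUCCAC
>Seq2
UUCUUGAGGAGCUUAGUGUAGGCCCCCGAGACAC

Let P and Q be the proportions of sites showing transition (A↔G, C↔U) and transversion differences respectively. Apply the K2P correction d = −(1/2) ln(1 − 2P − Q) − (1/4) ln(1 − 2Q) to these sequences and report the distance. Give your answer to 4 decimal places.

The sequences differ at positions 2 (G/U, transversion), 16 (A/G, transition), 17 (A/U, transversion), 18 (C/G, transversion), 19 (C/U, transition), 20 (U/A, transversion), 25 (G/C, transversion), 30 (U/G, transversion), 31 (C/A, transversion).
Of the 9 differences, 2 transitions and 7 transversions over 34 sites: P = 2/34 = 0.058824, Q = 7/34 = 0.205882.
d = −0.5·ln(0.676470) − 0.25·ln(0.588236) = −0.5·(-0.390867) − 0.25·(-0.530627) = 0.3281.

0.3281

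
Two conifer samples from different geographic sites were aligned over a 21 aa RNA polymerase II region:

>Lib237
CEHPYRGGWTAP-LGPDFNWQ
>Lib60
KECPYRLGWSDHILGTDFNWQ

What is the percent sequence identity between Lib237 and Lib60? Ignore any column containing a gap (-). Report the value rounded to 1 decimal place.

65.0%

Excluding the 1 gap column leaves 20 comparable sites.
Mismatches occur at site 1 (C→K), site 3 (H→C), site 7 (G→L), site 10 (T→S), site 11 (A→D), site 12 (P→H), site 16 (P→T).
13 of the 20 comparable sites match, so the percent identity is 13/20 × 100 = 65.0%.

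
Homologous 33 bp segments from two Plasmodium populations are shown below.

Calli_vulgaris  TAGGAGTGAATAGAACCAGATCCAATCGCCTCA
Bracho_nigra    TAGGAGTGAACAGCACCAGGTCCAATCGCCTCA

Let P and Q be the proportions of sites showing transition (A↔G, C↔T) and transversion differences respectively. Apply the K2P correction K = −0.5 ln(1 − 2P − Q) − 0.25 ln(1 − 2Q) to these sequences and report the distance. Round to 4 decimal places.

The sequences differ at positions 11 (T/C, transition), 14 (A/C, transversion), 20 (A/G, transition).
Of the 3 differences, 2 transitions and 1 transversion over 33 sites: P = 2/33 = 0.060606, Q = 1/33 = 0.030303.
d = −0.5·ln(0.848485) − 0.25·ln(0.939394) = −0.5·(-0.164303) − 0.25·(-0.062520) = 0.0978.

0.0978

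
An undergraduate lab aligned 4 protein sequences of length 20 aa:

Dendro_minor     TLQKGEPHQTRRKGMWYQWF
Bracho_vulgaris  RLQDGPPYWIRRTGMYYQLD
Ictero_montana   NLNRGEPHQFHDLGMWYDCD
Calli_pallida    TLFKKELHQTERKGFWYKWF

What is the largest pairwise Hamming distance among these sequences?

Pairwise Hamming distances:
  Dendro_minor vs Bracho_vulgaris: 10
  Dendro_minor vs Ictero_montana: 10
  Dendro_minor vs Calli_pallida: 6
  Bracho_vulgaris vs Ictero_montana: 13
  Bracho_vulgaris vs Calli_pallida: 16
  Ictero_montana vs Calli_pallida: 13
The largest is 16, between Bracho_vulgaris and Calli_pallida.

16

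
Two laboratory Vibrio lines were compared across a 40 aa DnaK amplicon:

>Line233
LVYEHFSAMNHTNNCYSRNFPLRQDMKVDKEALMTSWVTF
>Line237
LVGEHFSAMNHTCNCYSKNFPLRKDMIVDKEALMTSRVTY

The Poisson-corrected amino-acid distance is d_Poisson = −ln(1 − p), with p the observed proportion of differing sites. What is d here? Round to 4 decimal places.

0.1924

Differing sites — 3:Y/G; 13:N/C; 18:R/K; 24:Q/K; 27:K/I; 37:W/R; 40:F/Y.
p = 7/40 = 0.175000.
d = −ln(1 − 0.175000) = −ln(0.825000) = 0.1924.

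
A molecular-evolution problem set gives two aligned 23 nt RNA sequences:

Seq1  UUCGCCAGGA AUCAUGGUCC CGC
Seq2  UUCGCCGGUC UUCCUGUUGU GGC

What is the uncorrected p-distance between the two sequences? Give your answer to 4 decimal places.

The sequences differ at positions 7 (A/G), 9 (G/U), 10 (A/C), 11 (A/U), 14 (A/C), 17 (G/U), 19 (C/G), 20 (C/U), 21 (C/G).
There are 9 differences over 23 sites, so p = 9/23 = 0.3913.

0.3913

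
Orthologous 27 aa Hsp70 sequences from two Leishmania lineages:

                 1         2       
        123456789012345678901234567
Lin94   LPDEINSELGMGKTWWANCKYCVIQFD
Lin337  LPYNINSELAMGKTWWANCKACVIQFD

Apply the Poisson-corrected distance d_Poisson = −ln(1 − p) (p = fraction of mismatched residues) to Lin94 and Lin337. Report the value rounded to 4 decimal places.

0.1603

The sequences differ at positions 3 (D/Y), 4 (E/N), 10 (G/A), 21 (Y/A).
p = 4/27 = 0.148148.
d = −ln(1 − 0.148148) = −ln(0.851852) = 0.1603.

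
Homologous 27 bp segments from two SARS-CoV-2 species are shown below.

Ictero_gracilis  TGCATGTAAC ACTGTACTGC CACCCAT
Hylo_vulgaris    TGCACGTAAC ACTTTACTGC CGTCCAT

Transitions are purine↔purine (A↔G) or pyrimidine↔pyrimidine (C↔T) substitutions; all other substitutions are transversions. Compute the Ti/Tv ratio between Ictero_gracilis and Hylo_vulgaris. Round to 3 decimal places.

Mismatches occur at site 5 (T→C, transition), site 14 (G→T, transversion), site 22 (A→G, transition), site 23 (C→T, transition).
Of the 4 differences, 3 transitions and 1 transversion, so Ti/Tv = 3/1 = 3.000.

3.000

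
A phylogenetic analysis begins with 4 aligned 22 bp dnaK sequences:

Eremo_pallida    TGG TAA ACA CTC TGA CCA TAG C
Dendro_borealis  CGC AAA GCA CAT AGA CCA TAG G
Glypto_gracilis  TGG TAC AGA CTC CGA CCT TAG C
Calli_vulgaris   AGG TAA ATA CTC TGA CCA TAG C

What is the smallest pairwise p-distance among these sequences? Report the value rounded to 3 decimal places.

0.091

Pairwise Hamming distances:
  Eremo_pallida vs Dendro_borealis: 8
  Eremo_pallida vs Glypto_gracilis: 4
  Eremo_pallida vs Calli_vulgaris: 2
  Dendro_borealis vs Glypto_gracilis: 11
  Dendro_borealis vs Calli_vulgaris: 9
  Glypto_gracilis vs Calli_vulgaris: 5
The smallest is 2 mismatches, between Eremo_pallida and Calli_vulgaris; p = 2/22 = 0.091.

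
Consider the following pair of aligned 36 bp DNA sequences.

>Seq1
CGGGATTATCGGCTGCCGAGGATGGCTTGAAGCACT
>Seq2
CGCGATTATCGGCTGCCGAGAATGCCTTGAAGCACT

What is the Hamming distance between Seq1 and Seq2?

Mismatches occur at site 3 (G→C), site 21 (G→A), site 25 (G→C).
That gives 3 mismatches out of 36 aligned sites, so the Hamming distance is 3.

3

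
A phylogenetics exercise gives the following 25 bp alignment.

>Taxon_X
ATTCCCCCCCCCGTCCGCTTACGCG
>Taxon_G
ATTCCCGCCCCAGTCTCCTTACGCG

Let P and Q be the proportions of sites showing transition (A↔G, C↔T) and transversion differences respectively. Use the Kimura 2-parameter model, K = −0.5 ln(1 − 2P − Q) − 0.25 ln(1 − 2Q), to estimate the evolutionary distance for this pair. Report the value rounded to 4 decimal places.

0.1802

The sequences differ at positions 7 (C/G, transversion), 12 (C/A, transversion), 16 (C/T, transition), 17 (G/C, transversion).
Of the 4 differences, 1 transition and 3 transversions over 25 sites: P = 1/25 = 0.040000, Q = 3/25 = 0.120000.
d = −0.5·ln(0.800000) − 0.25·ln(0.760000) = −0.5·(-0.223144) − 0.25·(-0.274437) = 0.1802.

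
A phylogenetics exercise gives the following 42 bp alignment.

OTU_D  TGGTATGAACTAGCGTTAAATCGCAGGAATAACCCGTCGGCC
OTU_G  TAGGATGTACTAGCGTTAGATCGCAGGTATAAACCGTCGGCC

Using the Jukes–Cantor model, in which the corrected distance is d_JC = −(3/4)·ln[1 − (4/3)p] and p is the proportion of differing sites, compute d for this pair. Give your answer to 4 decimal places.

The sequences differ at positions 2 (G/A), 4 (T/G), 8 (A/T), 19 (A/G), 28 (A/T), 33 (C/A).
p = 6/42 = 0.142857.
d = −0.75 · ln(1 − (4/3)·0.142857) = −0.75 · ln(0.809524) = −0.75 · (-0.211309) = 0.1585.

0.1585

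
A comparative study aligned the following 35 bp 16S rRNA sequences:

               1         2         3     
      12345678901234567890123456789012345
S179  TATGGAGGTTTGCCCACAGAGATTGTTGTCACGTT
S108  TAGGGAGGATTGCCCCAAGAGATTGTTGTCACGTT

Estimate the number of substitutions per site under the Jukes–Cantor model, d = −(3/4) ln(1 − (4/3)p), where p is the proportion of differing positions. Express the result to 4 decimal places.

Differing sites — 3:T/G; 9:T/A; 16:A/C; 17:C/A.
p = 4/35 = 0.114286.
d = −0.75 · ln(1 − (4/3)·0.114286) = −0.75 · ln(0.847619) = −0.75 · (-0.165324) = 0.1240.

0.1240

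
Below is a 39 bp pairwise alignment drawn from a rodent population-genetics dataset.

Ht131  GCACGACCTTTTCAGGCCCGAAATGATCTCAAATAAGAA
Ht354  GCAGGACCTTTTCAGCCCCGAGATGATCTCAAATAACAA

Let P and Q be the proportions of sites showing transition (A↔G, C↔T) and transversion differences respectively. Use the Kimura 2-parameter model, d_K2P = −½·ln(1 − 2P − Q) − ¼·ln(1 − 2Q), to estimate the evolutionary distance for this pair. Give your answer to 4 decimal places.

Differing sites — 4:C/G (Tv); 16:G/C (Tv); 22:A/G (Ti); 37:G/C (Tv).
Of the 4 differences, 1 transition and 3 transversions over 39 sites: P = 1/39 = 0.025641, Q = 3/39 = 0.076923.
d = −0.5·ln(0.871795) − 0.25·ln(0.846154) = −0.5·(-0.137201) − 0.25·(-0.167054) = 0.1104.

0.1104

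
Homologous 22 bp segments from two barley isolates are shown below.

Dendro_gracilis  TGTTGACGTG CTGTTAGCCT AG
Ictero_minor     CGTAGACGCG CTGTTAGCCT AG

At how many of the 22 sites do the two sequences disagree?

The sequences differ at positions 1 (T/C), 4 (T/A), 9 (T/C).
That gives 3 mismatches out of 22 aligned sites, so the Hamming distance is 3.

3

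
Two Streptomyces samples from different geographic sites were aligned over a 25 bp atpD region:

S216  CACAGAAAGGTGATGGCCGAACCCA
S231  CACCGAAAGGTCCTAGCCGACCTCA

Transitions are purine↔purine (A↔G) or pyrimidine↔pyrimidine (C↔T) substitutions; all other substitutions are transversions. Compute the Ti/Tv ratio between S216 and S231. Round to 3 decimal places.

The sequences differ at positions 4 (A/C, transversion), 12 (G/C, transversion), 13 (A/C, transversion), 15 (G/A, transition), 21 (A/C, transversion), 23 (C/T, transition).
Of the 6 differences, 2 transitions and 4 transversions, so Ti/Tv = 2/4 = 0.500.

0.500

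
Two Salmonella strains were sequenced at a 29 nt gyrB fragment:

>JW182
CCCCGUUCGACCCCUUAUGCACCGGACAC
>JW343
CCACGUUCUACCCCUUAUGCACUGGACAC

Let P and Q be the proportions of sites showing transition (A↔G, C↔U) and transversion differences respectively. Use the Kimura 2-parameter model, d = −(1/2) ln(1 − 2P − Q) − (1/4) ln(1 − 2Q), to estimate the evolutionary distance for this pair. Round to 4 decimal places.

0.1113

Mismatches occur at site 3 (C/A, transversion), site 9 (G/U, transversion), site 23 (C/U, transition).
Of the 3 differences, 1 transition and 2 transversions over 29 sites: P = 1/29 = 0.034483, Q = 2/29 = 0.068966.
d = −0.5·ln(0.862068) − 0.25·ln(0.862068) = −0.5·(-0.148421) − 0.25·(-0.148421) = 0.1113.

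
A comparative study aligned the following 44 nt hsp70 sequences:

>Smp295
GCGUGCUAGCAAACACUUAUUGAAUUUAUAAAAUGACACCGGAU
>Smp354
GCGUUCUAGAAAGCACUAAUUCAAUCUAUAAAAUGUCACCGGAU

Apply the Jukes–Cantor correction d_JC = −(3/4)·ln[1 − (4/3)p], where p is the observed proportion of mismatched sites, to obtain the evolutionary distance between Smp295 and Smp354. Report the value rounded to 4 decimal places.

The sequences differ at positions 5 (G/U), 10 (C/A), 13 (A/G), 18 (U/A), 22 (G/C), 26 (U/C), 36 (A/U).
p = 7/44 = 0.159091.
d = −0.75 · ln(1 − (4/3)·0.159091) = −0.75 · ln(0.787879) = −0.75 · (-0.238411) = 0.1788.

0.1788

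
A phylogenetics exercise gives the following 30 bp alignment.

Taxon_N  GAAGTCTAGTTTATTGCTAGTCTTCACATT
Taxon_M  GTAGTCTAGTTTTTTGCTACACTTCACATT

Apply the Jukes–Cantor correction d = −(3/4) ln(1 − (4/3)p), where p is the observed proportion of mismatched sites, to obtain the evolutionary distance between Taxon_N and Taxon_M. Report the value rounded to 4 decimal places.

0.1468

The sequences differ at positions 2 (A/T), 13 (A/T), 20 (G/C), 21 (T/A).
p = 4/30 = 0.133333.
d = −0.75 · ln(1 − (4/3)·0.133333) = −0.75 · ln(0.822223) = −0.75 · (-0.195744) = 0.1468.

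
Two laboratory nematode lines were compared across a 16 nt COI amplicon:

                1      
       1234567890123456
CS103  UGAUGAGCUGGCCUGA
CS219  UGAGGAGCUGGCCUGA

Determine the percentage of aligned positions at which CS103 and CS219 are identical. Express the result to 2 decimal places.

The sequences differ at position 4 (U/G).
15 of the 16 sites match, so the percent identity is 15/16 × 100 = 93.75%.

93.75%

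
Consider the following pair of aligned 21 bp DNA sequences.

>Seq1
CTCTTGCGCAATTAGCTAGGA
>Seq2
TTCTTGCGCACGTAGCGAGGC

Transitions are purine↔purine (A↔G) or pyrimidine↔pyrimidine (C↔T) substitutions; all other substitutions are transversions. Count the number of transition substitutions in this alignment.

Mismatches occur at site 1 (C/T, transition), site 11 (A/C, transversion), site 12 (T/G, transversion), site 17 (T/G, transversion), site 21 (A/C, transversion).
Of the 5 differences, 1 transition and 4 transversions, so the answer is 1.

1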